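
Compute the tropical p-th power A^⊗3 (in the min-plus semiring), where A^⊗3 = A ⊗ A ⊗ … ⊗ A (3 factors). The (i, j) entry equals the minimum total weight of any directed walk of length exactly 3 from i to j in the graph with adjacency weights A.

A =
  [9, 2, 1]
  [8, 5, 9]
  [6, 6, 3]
A^⊗3 =
  [10, 9, 7]
  [15, 15, 12]
  [12, 11, 9]

Each entry (A^⊗3)_ij equals the minimum over all length-3 walks i = v_0 → v_1 → … → v_3 = j of Σ_t A[v_t][v_{t+1}]. For example, for (i, j) = (0, 2) we minimise over 9 possible intermediate vertex sequences; the minimum is 7, attained along the walk 0 → 2 → 2 → 2.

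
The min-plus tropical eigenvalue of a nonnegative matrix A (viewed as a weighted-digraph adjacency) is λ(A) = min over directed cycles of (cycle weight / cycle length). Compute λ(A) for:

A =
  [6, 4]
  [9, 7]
λ(A) = 6

Enumerate directed cycles and compute their means (weight / length). Sample:
  cycle 0 → 0: weight = 6, length = 1, mean = 6/1 ≈ 6.000
  cycle 1 → 1: weight = 7, length = 1, mean = 7/1 ≈ 7.000
  cycle 0 → 1 → 0: weight = 13, length = 2, mean = 13/2 ≈ 6.500
  cycle 1 → 0 → 1: weight = 13, length = 2, mean = 13/2 ≈ 6.500
Minimum mean = 6.000, attained e.g. along the cycle 0 → 0 with weight 6 and length 1. So λ(A) = 6/1 = 6.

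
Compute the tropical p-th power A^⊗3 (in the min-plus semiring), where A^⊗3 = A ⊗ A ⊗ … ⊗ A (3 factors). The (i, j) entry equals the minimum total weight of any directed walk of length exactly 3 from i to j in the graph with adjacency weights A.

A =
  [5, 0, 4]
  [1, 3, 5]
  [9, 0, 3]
A^⊗3 =
  [4, 1, 5]
  [2, 4, 6]
  [4, 1, 5]

Each entry (A^⊗3)_ij equals the minimum over all length-3 walks i = v_0 → v_1 → … → v_3 = j of Σ_t A[v_t][v_{t+1}]. For example, for (i, j) = (0, 2) we minimise over 9 possible intermediate vertex sequences; the minimum is 5, attained along the walk 0 → 1 → 0 → 2.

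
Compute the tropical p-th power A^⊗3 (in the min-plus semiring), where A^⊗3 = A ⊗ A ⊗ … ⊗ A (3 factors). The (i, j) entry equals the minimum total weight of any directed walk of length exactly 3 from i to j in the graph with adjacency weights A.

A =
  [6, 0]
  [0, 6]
A^⊗3 =
  [6, 0]
  [0, 6]

Each entry (A^⊗3)_ij equals the minimum over all length-3 walks i = v_0 → v_1 → … → v_3 = j of Σ_t A[v_t][v_{t+1}]. For example, for (i, j) = (0, 1) we minimise over 4 possible intermediate vertex sequences; the minimum is 0, attained along the walk 0 → 1 → 0 → 1.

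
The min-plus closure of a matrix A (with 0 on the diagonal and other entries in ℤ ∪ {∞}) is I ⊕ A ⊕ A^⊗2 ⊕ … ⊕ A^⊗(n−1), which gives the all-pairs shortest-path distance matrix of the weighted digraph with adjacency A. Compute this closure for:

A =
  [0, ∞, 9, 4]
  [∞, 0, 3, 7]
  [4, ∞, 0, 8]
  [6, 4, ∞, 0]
Closure =
  [0, 8, 9, 4]
  [7, 0, 3, 7]
  [4, 12, 0, 8]
  [6, 4, 7, 0]

This is the Floyd-Warshall all-pairs shortest-path computation. For each intermediate vertex k = 0, 1, …, 3, update dist[i][j] ← min(dist[i][j], dist[i][k] + dist[k][j]). The final matrix gives, for each (i, j), the minimum total weight of any directed path from i to j (possibly empty when i = j).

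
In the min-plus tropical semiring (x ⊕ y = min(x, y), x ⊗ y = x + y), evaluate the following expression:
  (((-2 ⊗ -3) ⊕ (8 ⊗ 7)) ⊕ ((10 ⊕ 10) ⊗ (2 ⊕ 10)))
(((-2 ⊗ -3) ⊕ (8 ⊗ 7)) ⊕ ((10 ⊕ 10) ⊗ (2 ⊕ 10))) = -5

Expand innermost to outermost. Recall ⊕ takes the minimum of its arguments and ⊗ takes their sum. Working out the expression (((-2 ⊗ -3) ⊕ (8 ⊗ 7)) ⊕ ((10 ⊕ 10) ⊗ (2 ⊕ 10))) gives -5.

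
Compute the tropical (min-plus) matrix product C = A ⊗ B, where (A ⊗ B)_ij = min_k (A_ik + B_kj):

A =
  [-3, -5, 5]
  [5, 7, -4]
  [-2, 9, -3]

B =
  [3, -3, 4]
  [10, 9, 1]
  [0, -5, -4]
A ⊗ B =
  [0, -6, -4]
  [-4, -9, -8]
  [-3, -8, -7]

Apply the min-plus product entry-by-entry:
  C[0][0] = min over k of (A[0][0] + B[0][0] = -3 + 3 = 0, A[0][1] + B[1][0] = -5 + 10 = 5, A[0][2] + B[2][0] = 5 + 0 = 5) = 0 (attained at k = 0)
  C[0][1] = min over k of (A[0][0] + B[0][1] = -3 + -3 = -6, A[0][1] + B[1][1] = -5 + 9 = 4, A[0][2] + B[2][1] = 5 + -5 = 0) = -6 (attained at k = 0)
  C[0][2] = min over k of (A[0][0] + B[0][2] = -3 + 4 = 1, A[0][1] + B[1][2] = -5 + 1 = -4, A[0][2] + B[2][2] = 5 + -4 = 1) = -4 (attained at k = 1)
  C[1][0] = min over k of (A[1][0] + B[0][0] = 5 + 3 = 8, A[1][1] + B[1][0] = 7 + 10 = 17, A[1][2] + B[2][0] = -4 + 0 = -4) = -4 (attained at k = 2)
  C[1][1] = min over k of (A[1][0] + B[0][1] = 5 + -3 = 2, A[1][1] + B[1][1] = 7 + 9 = 16, A[1][2] + B[2][1] = -4 + -5 = -9) = -9 (attained at k = 2)
  C[1][2] = min over k of (A[1][0] + B[0][2] = 5 + 4 = 9, A[1][1] + B[1][2] = 7 + 1 = 8, A[1][2] + B[2][2] = -4 + -4 = -8) = -8 (attained at k = 2)
  C[2][0] = min over k of (A[2][0] + B[0][0] = -2 + 3 = 1, A[2][1] + B[1][0] = 9 + 10 = 19, A[2][2] + B[2][0] = -3 + 0 = -3) = -3 (attained at k = 2)
  C[2][1] = min over k of (A[2][0] + B[0][1] = -2 + -3 = -5, A[2][1] + B[1][1] = 9 + 9 = 18, A[2][2] + B[2][1] = -3 + -5 = -8) = -8 (attained at k = 2)
  C[2][2] = min over k of (A[2][0] + B[0][2] = -2 + 4 = 2, A[2][1] + B[1][2] = 9 + 1 = 10, A[2][2] + B[2][2] = -3 + -4 = -7) = -7 (attained at k = 2)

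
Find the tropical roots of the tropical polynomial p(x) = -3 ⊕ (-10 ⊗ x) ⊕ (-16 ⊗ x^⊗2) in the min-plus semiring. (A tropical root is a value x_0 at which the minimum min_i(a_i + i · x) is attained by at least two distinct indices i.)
Roots: {6, 7}

Each tropical root is a break point of the lower envelope of the lines y = a_i + i · x (there are 3 lines, with slopes 0, 1, ..., 2). Only the lines that attain the minimum somewhere contribute to roots; other lines are dominated. Here the surviving (envelope) indices are i = 2, i = 1, i = 0.
Intersections between consecutive envelope lines give the roots: for adjacent envelope indices i < j the intersection is x = (a_i − a_j) / (j − i). Reading off the sorted break points: {6, 7}.
Verification: at each break x_0, at least two indices attain the minimum of min_i(a_i + i · x_0).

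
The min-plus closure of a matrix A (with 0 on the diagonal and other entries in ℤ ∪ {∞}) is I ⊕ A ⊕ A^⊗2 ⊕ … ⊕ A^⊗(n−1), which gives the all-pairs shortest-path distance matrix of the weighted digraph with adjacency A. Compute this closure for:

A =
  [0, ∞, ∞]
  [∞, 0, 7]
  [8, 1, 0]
Closure =
  [0, ∞, ∞]
  [15, 0, 7]
  [8, 1, 0]

This is the Floyd-Warshall all-pairs shortest-path computation. For each intermediate vertex k = 0, 1, …, 2, update dist[i][j] ← min(dist[i][j], dist[i][k] + dist[k][j]). The final matrix gives, for each (i, j), the minimum total weight of any directed path from i to j (possibly empty when i = j).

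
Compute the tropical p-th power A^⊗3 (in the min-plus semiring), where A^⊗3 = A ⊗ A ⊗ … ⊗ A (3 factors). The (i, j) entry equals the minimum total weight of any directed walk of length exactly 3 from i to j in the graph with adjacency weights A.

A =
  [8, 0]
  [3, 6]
A^⊗3 =
  [9, 3]
  [6, 9]

Each entry (A^⊗3)_ij equals the minimum over all length-3 walks i = v_0 → v_1 → … → v_3 = j of Σ_t A[v_t][v_{t+1}]. For example, for (i, j) = (0, 1) we minimise over 4 possible intermediate vertex sequences; the minimum is 3, attained along the walk 0 → 1 → 0 → 1.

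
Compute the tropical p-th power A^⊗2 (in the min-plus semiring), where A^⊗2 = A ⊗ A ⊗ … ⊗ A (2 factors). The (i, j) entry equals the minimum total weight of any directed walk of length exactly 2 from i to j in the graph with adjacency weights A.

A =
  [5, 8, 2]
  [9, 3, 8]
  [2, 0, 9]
A^⊗2 =
  [4, 2, 7]
  [10, 6, 11]
  [7, 3, 4]

Each entry (A^⊗2)_ij equals the minimum over all length-2 walks i = v_0 → v_1 → … → v_2 = j of Σ_t A[v_t][v_{t+1}]. For example, for (i, j) = (0, 2) we minimise over 3 possible intermediate vertex sequences; the minimum is 7, attained along the walk 0 → 0 → 2.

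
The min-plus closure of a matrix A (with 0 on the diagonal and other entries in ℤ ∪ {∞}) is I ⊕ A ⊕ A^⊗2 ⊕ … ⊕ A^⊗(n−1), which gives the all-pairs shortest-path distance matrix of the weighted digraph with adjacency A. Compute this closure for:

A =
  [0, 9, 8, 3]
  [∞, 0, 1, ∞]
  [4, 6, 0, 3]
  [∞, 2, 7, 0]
Closure =
  [0, 5, 6, 3]
  [5, 0, 1, 4]
  [4, 5, 0, 3]
  [7, 2, 3, 0]

This is the Floyd-Warshall all-pairs shortest-path computation. For each intermediate vertex k = 0, 1, …, 3, update dist[i][j] ← min(dist[i][j], dist[i][k] + dist[k][j]). The final matrix gives, for each (i, j), the minimum total weight of any directed path from i to j (possibly empty when i = j).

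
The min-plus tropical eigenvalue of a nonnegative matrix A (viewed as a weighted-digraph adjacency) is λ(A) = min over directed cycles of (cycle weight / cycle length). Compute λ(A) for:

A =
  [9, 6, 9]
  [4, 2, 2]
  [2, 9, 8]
λ(A) = 2

Enumerate directed cycles and compute their means (weight / length). Sample:
  cycle 0 → 0: weight = 9, length = 1, mean = 9/1 ≈ 9.000
  cycle 1 → 1: weight = 2, length = 1, mean = 2/1 ≈ 2.000
  cycle 2 → 2: weight = 8, length = 1, mean = 8/1 ≈ 8.000
  cycle 0 → 1 → 0: weight = 10, length = 2, mean = 10/2 ≈ 5.000
  cycle 0 → 2 → 0: weight = 11, length = 2, mean = 11/2 ≈ 5.500
  cycle 1 → 0 → 1: weight = 10, length = 2, mean = 10/2 ≈ 5.000
Minimum mean = 2.000, attained e.g. along the cycle 1 → 1 with weight 2 and length 1. So λ(A) = 2/1 = 2.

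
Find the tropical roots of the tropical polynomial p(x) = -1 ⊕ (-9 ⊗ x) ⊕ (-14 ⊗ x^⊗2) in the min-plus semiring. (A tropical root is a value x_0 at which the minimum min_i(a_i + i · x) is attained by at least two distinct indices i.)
Roots: {5, 8}

Each tropical root is a break point of the lower envelope of the lines y = a_i + i · x (there are 3 lines, with slopes 0, 1, ..., 2). Only the lines that attain the minimum somewhere contribute to roots; other lines are dominated. Here the surviving (envelope) indices are i = 2, i = 1, i = 0.
Intersections between consecutive envelope lines give the roots: for adjacent envelope indices i < j the intersection is x = (a_i − a_j) / (j − i). Reading off the sorted break points: {5, 8}.
Verification: at each break x_0, at least two indices attain the minimum of min_i(a_i + i · x_0).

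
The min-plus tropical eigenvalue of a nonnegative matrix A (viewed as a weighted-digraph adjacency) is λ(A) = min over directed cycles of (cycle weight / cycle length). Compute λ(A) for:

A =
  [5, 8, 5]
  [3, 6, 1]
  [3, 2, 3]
λ(A) = 3/2

Enumerate directed cycles and compute their means (weight / length). Sample:
  cycle 0 → 0: weight = 5, length = 1, mean = 5/1 ≈ 5.000
  cycle 1 → 1: weight = 6, length = 1, mean = 6/1 ≈ 6.000
  cycle 2 → 2: weight = 3, length = 1, mean = 3/1 ≈ 3.000
  cycle 0 → 1 → 0: weight = 11, length = 2, mean = 11/2 ≈ 5.500
  cycle 0 → 2 → 0: weight = 8, length = 2, mean = 8/2 ≈ 4.000
  cycle 1 → 0 → 1: weight = 11, length = 2, mean = 11/2 ≈ 5.500
Minimum mean = 1.500, attained e.g. along the cycle 1 → 2 → 1 with weight 3 and length 2. So λ(A) = 3/2 = 3/2.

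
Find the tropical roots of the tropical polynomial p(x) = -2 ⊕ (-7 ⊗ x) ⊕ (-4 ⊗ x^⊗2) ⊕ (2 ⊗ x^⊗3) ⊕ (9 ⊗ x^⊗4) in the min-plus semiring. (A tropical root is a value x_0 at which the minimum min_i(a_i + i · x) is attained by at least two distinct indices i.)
Roots: {-7, -6, -3, 5}

Each tropical root is a break point of the lower envelope of the lines y = a_i + i · x (there are 5 lines, with slopes 0, 1, ..., 4). Only the lines that attain the minimum somewhere contribute to roots; other lines are dominated. Here the surviving (envelope) indices are i = 4, i = 3, i = 2, i = 1, i = 0.
Intersections between consecutive envelope lines give the roots: for adjacent envelope indices i < j the intersection is x = (a_i − a_j) / (j − i). Reading off the sorted break points: {-7, -6, -3, 5}.
Verification: at each break x_0, at least two indices attain the minimum of min_i(a_i + i · x_0).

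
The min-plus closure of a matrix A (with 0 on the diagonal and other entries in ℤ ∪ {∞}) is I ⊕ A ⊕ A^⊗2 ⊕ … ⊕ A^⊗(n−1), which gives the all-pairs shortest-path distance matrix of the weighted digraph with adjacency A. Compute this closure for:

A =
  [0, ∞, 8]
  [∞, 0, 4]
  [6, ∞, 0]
Closure =
  [0, ∞, 8]
  [10, 0, 4]
  [6, ∞, 0]

This is the Floyd-Warshall all-pairs shortest-path computation. For each intermediate vertex k = 0, 1, …, 2, update dist[i][j] ← min(dist[i][j], dist[i][k] + dist[k][j]). The final matrix gives, for each (i, j), the minimum total weight of any directed path from i to j (possibly empty when i = j).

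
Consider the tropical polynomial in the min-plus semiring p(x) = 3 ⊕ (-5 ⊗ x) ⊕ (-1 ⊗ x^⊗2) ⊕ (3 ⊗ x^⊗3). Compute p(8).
p(8) = 3

A tropical monomial a ⊗ x^⊗i evaluates to a + i · x. Evaluating each term at x = 8:
  Term 0 contributes 3 + 0 · 8 = 3
  Term 1 contributes -5 + 1 · 8 = 3
  Term 2 contributes -1 + 2 · 8 = 15
  Term 3 contributes 3 + 3 · 8 = 27
p(8) = ⊕ of these = min[3, 3, 15, 27] = 3.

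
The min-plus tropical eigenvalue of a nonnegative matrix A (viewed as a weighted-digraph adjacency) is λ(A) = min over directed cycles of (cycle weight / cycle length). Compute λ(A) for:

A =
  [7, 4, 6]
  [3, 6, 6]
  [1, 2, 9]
λ(A) = 7/2

Enumerate directed cycles and compute their means (weight / length). Sample:
  cycle 0 → 0: weight = 7, length = 1, mean = 7/1 ≈ 7.000
  cycle 1 → 1: weight = 6, length = 1, mean = 6/1 ≈ 6.000
  cycle 2 → 2: weight = 9, length = 1, mean = 9/1 ≈ 9.000
  cycle 0 → 1 → 0: weight = 7, length = 2, mean = 7/2 ≈ 3.500
  cycle 0 → 2 → 0: weight = 7, length = 2, mean = 7/2 ≈ 3.500
  cycle 1 → 0 → 1: weight = 7, length = 2, mean = 7/2 ≈ 3.500
Minimum mean = 3.500, attained e.g. along the cycle 0 → 1 → 0 with weight 7 and length 2. So λ(A) = 7/2 = 7/2.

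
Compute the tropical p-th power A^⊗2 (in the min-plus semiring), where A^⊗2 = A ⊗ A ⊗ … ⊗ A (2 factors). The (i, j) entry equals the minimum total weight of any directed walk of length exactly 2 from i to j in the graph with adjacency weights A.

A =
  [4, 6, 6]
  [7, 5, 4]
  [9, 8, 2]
A^⊗2 =
  [8, 10, 8]
  [11, 10, 6]
  [11, 10, 4]

Each entry (A^⊗2)_ij equals the minimum over all length-2 walks i = v_0 → v_1 → … → v_2 = j of Σ_t A[v_t][v_{t+1}]. For example, for (i, j) = (0, 2) we minimise over 3 possible intermediate vertex sequences; the minimum is 8, attained along the walk 0 → 2 → 2.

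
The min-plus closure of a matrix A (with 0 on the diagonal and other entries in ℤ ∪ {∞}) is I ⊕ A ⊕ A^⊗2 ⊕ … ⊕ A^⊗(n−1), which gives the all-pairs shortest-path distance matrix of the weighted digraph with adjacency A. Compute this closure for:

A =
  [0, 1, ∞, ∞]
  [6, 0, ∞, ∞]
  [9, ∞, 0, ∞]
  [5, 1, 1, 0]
Closure =
  [0, 1, ∞, ∞]
  [6, 0, ∞, ∞]
  [9, 10, 0, ∞]
  [5, 1, 1, 0]

This is the Floyd-Warshall all-pairs shortest-path computation. For each intermediate vertex k = 0, 1, …, 3, update dist[i][j] ← min(dist[i][j], dist[i][k] + dist[k][j]). The final matrix gives, for each (i, j), the minimum total weight of any directed path from i to j (possibly empty when i = j).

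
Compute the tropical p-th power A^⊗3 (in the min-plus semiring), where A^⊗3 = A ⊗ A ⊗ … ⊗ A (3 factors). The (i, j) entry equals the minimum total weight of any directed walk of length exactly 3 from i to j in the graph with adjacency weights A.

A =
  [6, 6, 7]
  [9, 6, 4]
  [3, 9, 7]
A^⊗3 =
  [13, 16, 16]
  [13, 13, 14]
  [13, 15, 13]

Each entry (A^⊗3)_ij equals the minimum over all length-3 walks i = v_0 → v_1 → … → v_3 = j of Σ_t A[v_t][v_{t+1}]. For example, for (i, j) = (0, 2) we minimise over 9 possible intermediate vertex sequences; the minimum is 16, attained along the walk 0 → 0 → 1 → 2.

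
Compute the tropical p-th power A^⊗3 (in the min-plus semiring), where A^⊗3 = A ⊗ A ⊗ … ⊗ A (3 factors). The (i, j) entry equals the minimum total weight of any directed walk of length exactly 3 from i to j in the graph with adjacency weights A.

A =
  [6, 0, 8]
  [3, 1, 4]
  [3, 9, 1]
A^⊗3 =
  [4, 2, 5]
  [5, 3, 6]
  [5, 4, 3]

Each entry (A^⊗3)_ij equals the minimum over all length-3 walks i = v_0 → v_1 → … → v_3 = j of Σ_t A[v_t][v_{t+1}]. For example, for (i, j) = (0, 2) we minimise over 9 possible intermediate vertex sequences; the minimum is 5, attained along the walk 0 → 1 → 1 → 2.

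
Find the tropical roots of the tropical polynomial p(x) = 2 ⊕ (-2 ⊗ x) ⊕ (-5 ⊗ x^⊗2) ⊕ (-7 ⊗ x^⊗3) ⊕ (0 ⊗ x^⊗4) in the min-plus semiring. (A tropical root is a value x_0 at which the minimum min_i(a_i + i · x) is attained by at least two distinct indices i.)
Roots: {-7, 2, 3, 4}

Each tropical root is a break point of the lower envelope of the lines y = a_i + i · x (there are 5 lines, with slopes 0, 1, ..., 4). Only the lines that attain the minimum somewhere contribute to roots; other lines are dominated. Here the surviving (envelope) indices are i = 4, i = 3, i = 2, i = 1, i = 0.
Intersections between consecutive envelope lines give the roots: for adjacent envelope indices i < j the intersection is x = (a_i − a_j) / (j − i). Reading off the sorted break points: {-7, 2, 3, 4}.
Verification: at each break x_0, at least two indices attain the minimum of min_i(a_i + i · x_0).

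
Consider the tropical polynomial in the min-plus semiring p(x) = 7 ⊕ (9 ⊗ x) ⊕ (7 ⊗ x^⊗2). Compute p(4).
p(4) = 7

A tropical monomial a ⊗ x^⊗i evaluates to a + i · x. Evaluating each term at x = 4:
  Term 0 contributes 7 + 0 · 4 = 7
  Term 1 contributes 9 + 1 · 4 = 13
  Term 2 contributes 7 + 2 · 4 = 15
p(4) = ⊕ of these = min[7, 13, 15] = 7.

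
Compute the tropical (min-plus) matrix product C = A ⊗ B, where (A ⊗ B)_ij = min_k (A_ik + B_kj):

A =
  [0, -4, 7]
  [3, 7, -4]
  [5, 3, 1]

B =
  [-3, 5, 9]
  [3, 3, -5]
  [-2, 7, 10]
A ⊗ B =
  [-3, -1, -9]
  [-6, 3, 2]
  [-1, 6, -2]

Apply the min-plus product entry-by-entry:
  C[0][0] = min over k of (A[0][0] + B[0][0] = 0 + -3 = -3, A[0][1] + B[1][0] = -4 + 3 = -1, A[0][2] + B[2][0] = 7 + -2 = 5) = -3 (attained at k = 0)
  C[0][1] = min over k of (A[0][0] + B[0][1] = 0 + 5 = 5, A[0][1] + B[1][1] = -4 + 3 = -1, A[0][2] + B[2][1] = 7 + 7 = 14) = -1 (attained at k = 1)
  C[0][2] = min over k of (A[0][0] + B[0][2] = 0 + 9 = 9, A[0][1] + B[1][2] = -4 + -5 = -9, A[0][2] + B[2][2] = 7 + 10 = 17) = -9 (attained at k = 1)
  C[1][0] = min over k of (A[1][0] + B[0][0] = 3 + -3 = 0, A[1][1] + B[1][0] = 7 + 3 = 10, A[1][2] + B[2][0] = -4 + -2 = -6) = -6 (attained at k = 2)
  C[1][1] = min over k of (A[1][0] + B[0][1] = 3 + 5 = 8, A[1][1] + B[1][1] = 7 + 3 = 10, A[1][2] + B[2][1] = -4 + 7 = 3) = 3 (attained at k = 2)
  C[1][2] = min over k of (A[1][0] + B[0][2] = 3 + 9 = 12, A[1][1] + B[1][2] = 7 + -5 = 2, A[1][2] + B[2][2] = -4 + 10 = 6) = 2 (attained at k = 1)
  C[2][0] = min over k of (A[2][0] + B[0][0] = 5 + -3 = 2, A[2][1] + B[1][0] = 3 + 3 = 6, A[2][2] + B[2][0] = 1 + -2 = -1) = -1 (attained at k = 2)
  C[2][1] = min over k of (A[2][0] + B[0][1] = 5 + 5 = 10, A[2][1] + B[1][1] = 3 + 3 = 6, A[2][2] + B[2][1] = 1 + 7 = 8) = 6 (attained at k = 1)
  C[2][2] = min over k of (A[2][0] + B[0][2] = 5 + 9 = 14, A[2][1] + B[1][2] = 3 + -5 = -2, A[2][2] + B[2][2] = 1 + 10 = 11) = -2 (attained at k = 1)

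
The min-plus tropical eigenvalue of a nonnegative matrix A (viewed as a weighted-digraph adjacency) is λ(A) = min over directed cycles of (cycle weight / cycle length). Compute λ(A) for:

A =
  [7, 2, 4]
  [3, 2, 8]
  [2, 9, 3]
λ(A) = 2

Enumerate directed cycles and compute their means (weight / length). Sample:
  cycle 0 → 0: weight = 7, length = 1, mean = 7/1 ≈ 7.000
  cycle 1 → 1: weight = 2, length = 1, mean = 2/1 ≈ 2.000
  cycle 2 → 2: weight = 3, length = 1, mean = 3/1 ≈ 3.000
  cycle 0 → 1 → 0: weight = 5, length = 2, mean = 5/2 ≈ 2.500
  cycle 0 → 2 → 0: weight = 6, length = 2, mean = 6/2 ≈ 3.000
  cycle 1 → 0 → 1: weight = 5, length = 2, mean = 5/2 ≈ 2.500
Minimum mean = 2.000, attained e.g. along the cycle 1 → 1 with weight 2 and length 1. So λ(A) = 2/1 = 2.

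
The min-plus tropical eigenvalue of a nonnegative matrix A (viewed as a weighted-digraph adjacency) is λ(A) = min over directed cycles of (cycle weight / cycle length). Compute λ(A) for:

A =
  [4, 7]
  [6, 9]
λ(A) = 4

Enumerate directed cycles and compute their means (weight / length). Sample:
  cycle 0 → 0: weight = 4, length = 1, mean = 4/1 ≈ 4.000
  cycle 1 → 1: weight = 9, length = 1, mean = 9/1 ≈ 9.000
  cycle 0 → 1 → 0: weight = 13, length = 2, mean = 13/2 ≈ 6.500
  cycle 1 → 0 → 1: weight = 13, length = 2, mean = 13/2 ≈ 6.500
Minimum mean = 4.000, attained e.g. along the cycle 0 → 0 with weight 4 and length 1. So λ(A) = 4/1 = 4.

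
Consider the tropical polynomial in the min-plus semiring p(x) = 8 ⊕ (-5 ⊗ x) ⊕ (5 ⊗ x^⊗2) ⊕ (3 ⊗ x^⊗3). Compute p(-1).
p(-1) = -6

A tropical monomial a ⊗ x^⊗i evaluates to a + i · x. Evaluating each term at x = -1:
  Term 0 contributes 8 + 0 · -1 = 8
  Term 1 contributes -5 + 1 · -1 = -6
  Term 2 contributes 5 + 2 · -1 = 3
  Term 3 contributes 3 + 3 · -1 = 0
p(-1) = ⊕ of these = min[8, -6, 3, 0] = -6.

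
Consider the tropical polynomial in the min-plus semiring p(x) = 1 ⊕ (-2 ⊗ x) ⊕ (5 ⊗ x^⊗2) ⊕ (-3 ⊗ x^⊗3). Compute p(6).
p(6) = 1

A tropical monomial a ⊗ x^⊗i evaluates to a + i · x. Evaluating each term at x = 6:
  Term 0 contributes 1 + 0 · 6 = 1
  Term 1 contributes -2 + 1 · 6 = 4
  Term 2 contributes 5 + 2 · 6 = 17
  Term 3 contributes -3 + 3 · 6 = 15
p(6) = ⊕ of these = min[1, 4, 17, 15] = 1.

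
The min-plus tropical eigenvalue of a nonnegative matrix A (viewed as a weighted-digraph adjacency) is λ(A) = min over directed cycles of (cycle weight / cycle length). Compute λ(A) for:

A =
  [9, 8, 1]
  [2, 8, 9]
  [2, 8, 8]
λ(A) = 3/2

Enumerate directed cycles and compute their means (weight / length). Sample:
  cycle 0 → 0: weight = 9, length = 1, mean = 9/1 ≈ 9.000
  cycle 1 → 1: weight = 8, length = 1, mean = 8/1 ≈ 8.000
  cycle 2 → 2: weight = 8, length = 1, mean = 8/1 ≈ 8.000
  cycle 0 → 1 → 0: weight = 10, length = 2, mean = 10/2 ≈ 5.000
  cycle 0 → 2 → 0: weight = 3, length = 2, mean = 3/2 ≈ 1.500
  cycle 1 → 0 → 1: weight = 10, length = 2, mean = 10/2 ≈ 5.000
Minimum mean = 1.500, attained e.g. along the cycle 0 → 2 → 0 with weight 3 and length 2. So λ(A) = 3/2 = 3/2.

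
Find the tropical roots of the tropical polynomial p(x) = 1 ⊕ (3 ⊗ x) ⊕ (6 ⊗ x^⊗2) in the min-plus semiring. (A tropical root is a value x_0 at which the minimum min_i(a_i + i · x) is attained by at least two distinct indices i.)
Roots: {-3, -2}

Each tropical root is a break point of the lower envelope of the lines y = a_i + i · x (there are 3 lines, with slopes 0, 1, ..., 2). Only the lines that attain the minimum somewhere contribute to roots; other lines are dominated. Here the surviving (envelope) indices are i = 2, i = 1, i = 0.
Intersections between consecutive envelope lines give the roots: for adjacent envelope indices i < j the intersection is x = (a_i − a_j) / (j − i). Reading off the sorted break points: {-3, -2}.
Verification: at each break x_0, at least two indices attain the minimum of min_i(a_i + i · x_0).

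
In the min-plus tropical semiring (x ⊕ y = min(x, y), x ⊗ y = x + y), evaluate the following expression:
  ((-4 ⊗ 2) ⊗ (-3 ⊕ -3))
((-4 ⊗ 2) ⊗ (-3 ⊕ -3)) = -5

Expand innermost to outermost. Recall ⊕ takes the minimum of its arguments and ⊗ takes their sum. Working out the expression ((-4 ⊗ 2) ⊗ (-3 ⊕ -3)) gives -5.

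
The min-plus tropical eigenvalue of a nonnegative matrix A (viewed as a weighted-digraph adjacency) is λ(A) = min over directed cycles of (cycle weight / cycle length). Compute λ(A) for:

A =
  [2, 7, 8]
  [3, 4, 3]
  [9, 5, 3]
λ(A) = 2

Enumerate directed cycles and compute their means (weight / length). Sample:
  cycle 0 → 0: weight = 2, length = 1, mean = 2/1 ≈ 2.000
  cycle 1 → 1: weight = 4, length = 1, mean = 4/1 ≈ 4.000
  cycle 2 → 2: weight = 3, length = 1, mean = 3/1 ≈ 3.000
  cycle 0 → 1 → 0: weight = 10, length = 2, mean = 10/2 ≈ 5.000
  cycle 0 → 2 → 0: weight = 17, length = 2, mean = 17/2 ≈ 8.500
  cycle 1 → 0 → 1: weight = 10, length = 2, mean = 10/2 ≈ 5.000
Minimum mean = 2.000, attained e.g. along the cycle 0 → 0 with weight 2 and length 1. So λ(A) = 2/1 = 2.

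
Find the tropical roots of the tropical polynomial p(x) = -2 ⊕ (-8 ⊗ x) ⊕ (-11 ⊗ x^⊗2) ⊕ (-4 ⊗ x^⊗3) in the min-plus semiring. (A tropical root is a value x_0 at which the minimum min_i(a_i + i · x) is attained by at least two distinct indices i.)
Roots: {-7, 3, 6}

Each tropical root is a break point of the lower envelope of the lines y = a_i + i · x (there are 4 lines, with slopes 0, 1, ..., 3). Only the lines that attain the minimum somewhere contribute to roots; other lines are dominated. Here the surviving (envelope) indices are i = 3, i = 2, i = 1, i = 0.
Intersections between consecutive envelope lines give the roots: for adjacent envelope indices i < j the intersection is x = (a_i − a_j) / (j − i). Reading off the sorted break points: {-7, 3, 6}.
Verification: at each break x_0, at least two indices attain the minimum of min_i(a_i + i · x_0).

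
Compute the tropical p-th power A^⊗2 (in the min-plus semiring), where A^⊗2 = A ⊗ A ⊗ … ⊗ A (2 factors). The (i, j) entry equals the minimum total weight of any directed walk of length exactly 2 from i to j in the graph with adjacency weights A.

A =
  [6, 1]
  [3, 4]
A^⊗2 =
  [4, 5]
  [7, 4]

Each entry (A^⊗2)_ij equals the minimum over all length-2 walks i = v_0 → v_1 → … → v_2 = j of Σ_t A[v_t][v_{t+1}]. For example, for (i, j) = (0, 1) we minimise over 2 possible intermediate vertex sequences; the minimum is 5, attained along the walk 0 → 1 → 1.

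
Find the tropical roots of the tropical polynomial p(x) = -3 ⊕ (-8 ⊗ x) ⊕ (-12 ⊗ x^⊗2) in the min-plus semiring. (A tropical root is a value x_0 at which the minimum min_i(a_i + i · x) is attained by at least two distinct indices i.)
Roots: {4, 5}

Each tropical root is a break point of the lower envelope of the lines y = a_i + i · x (there are 3 lines, with slopes 0, 1, ..., 2). Only the lines that attain the minimum somewhere contribute to roots; other lines are dominated. Here the surviving (envelope) indices are i = 2, i = 1, i = 0.
Intersections between consecutive envelope lines give the roots: for adjacent envelope indices i < j the intersection is x = (a_i − a_j) / (j − i). Reading off the sorted break points: {4, 5}.
Verification: at each break x_0, at least two indices attain the minimum of min_i(a_i + i · x_0).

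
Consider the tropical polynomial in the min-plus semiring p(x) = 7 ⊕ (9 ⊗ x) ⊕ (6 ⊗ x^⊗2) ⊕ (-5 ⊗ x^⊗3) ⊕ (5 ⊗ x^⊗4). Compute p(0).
p(0) = -5

A tropical monomial a ⊗ x^⊗i evaluates to a + i · x. Evaluating each term at x = 0:
  Term 0 contributes 7 + 0 · 0 = 7
  Term 1 contributes 9 + 1 · 0 = 9
  Term 2 contributes 6 + 2 · 0 = 6
  Term 3 contributes -5 + 3 · 0 = -5
  Term 4 contributes 5 + 4 · 0 = 5
p(0) = ⊕ of these = min[7, 9, 6, -5, 5] = -5.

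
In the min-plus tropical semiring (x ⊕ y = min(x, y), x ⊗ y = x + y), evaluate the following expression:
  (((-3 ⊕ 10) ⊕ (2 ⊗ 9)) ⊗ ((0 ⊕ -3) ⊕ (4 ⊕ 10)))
(((-3 ⊕ 10) ⊕ (2 ⊗ 9)) ⊗ ((0 ⊕ -3) ⊕ (4 ⊕ 10))) = -6

Expand innermost to outermost. Recall ⊕ takes the minimum of its arguments and ⊗ takes their sum. Working out the expression (((-3 ⊕ 10) ⊕ (2 ⊗ 9)) ⊗ ((0 ⊕ -3) ⊕ (4 ⊕ 10))) gives -6.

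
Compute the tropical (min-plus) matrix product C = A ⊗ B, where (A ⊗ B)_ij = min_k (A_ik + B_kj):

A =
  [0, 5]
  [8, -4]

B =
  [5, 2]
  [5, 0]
A ⊗ B =
  [5, 2]
  [1, -4]

Apply the min-plus product entry-by-entry:
  C[0][0] = min over k of (A[0][0] + B[0][0] = 0 + 5 = 5, A[0][1] + B[1][0] = 5 + 5 = 10) = 5 (attained at k = 0)
  C[0][1] = min over k of (A[0][0] + B[0][1] = 0 + 2 = 2, A[0][1] + B[1][1] = 5 + 0 = 5) = 2 (attained at k = 0)
  C[1][0] = min over k of (A[1][0] + B[0][0] = 8 + 5 = 13, A[1][1] + B[1][0] = -4 + 5 = 1) = 1 (attained at k = 1)
  C[1][1] = min over k of (A[1][0] + B[0][1] = 8 + 2 = 10, A[1][1] + B[1][1] = -4 + 0 = -4) = -4 (attained at k = 1)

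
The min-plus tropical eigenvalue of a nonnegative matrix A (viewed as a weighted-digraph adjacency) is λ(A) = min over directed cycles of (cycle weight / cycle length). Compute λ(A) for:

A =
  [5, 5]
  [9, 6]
λ(A) = 5

Enumerate directed cycles and compute their means (weight / length). Sample:
  cycle 0 → 0: weight = 5, length = 1, mean = 5/1 ≈ 5.000
  cycle 1 → 1: weight = 6, length = 1, mean = 6/1 ≈ 6.000
  cycle 0 → 1 → 0: weight = 14, length = 2, mean = 14/2 ≈ 7.000
  cycle 1 → 0 → 1: weight = 14, length = 2, mean = 14/2 ≈ 7.000
Minimum mean = 5.000, attained e.g. along the cycle 0 → 0 with weight 5 and length 1. So λ(A) = 5/1 = 5.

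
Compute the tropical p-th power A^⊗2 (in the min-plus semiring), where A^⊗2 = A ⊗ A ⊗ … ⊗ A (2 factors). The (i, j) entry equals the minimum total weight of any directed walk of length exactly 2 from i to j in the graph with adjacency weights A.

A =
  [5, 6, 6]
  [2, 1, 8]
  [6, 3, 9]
A^⊗2 =
  [8, 7, 11]
  [3, 2, 8]
  [5, 4, 11]

Each entry (A^⊗2)_ij equals the minimum over all length-2 walks i = v_0 → v_1 → … → v_2 = j of Σ_t A[v_t][v_{t+1}]. For example, for (i, j) = (0, 2) we minimise over 3 possible intermediate vertex sequences; the minimum is 11, attained along the walk 0 → 0 → 2.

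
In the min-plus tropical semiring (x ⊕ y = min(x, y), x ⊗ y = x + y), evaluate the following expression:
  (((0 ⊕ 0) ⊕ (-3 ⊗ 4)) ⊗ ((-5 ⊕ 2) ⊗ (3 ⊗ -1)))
(((0 ⊕ 0) ⊕ (-3 ⊗ 4)) ⊗ ((-5 ⊕ 2) ⊗ (3 ⊗ -1))) = -3

Expand innermost to outermost. Recall ⊕ takes the minimum of its arguments and ⊗ takes their sum. Working out the expression (((0 ⊕ 0) ⊕ (-3 ⊗ 4)) ⊗ ((-5 ⊕ 2) ⊗ (3 ⊗ -1))) gives -3.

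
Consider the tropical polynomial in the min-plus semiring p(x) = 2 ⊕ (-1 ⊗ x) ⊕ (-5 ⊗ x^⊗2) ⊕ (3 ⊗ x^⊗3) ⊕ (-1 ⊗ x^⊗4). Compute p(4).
p(4) = 2

A tropical monomial a ⊗ x^⊗i evaluates to a + i · x. Evaluating each term at x = 4:
  Term 0 contributes 2 + 0 · 4 = 2
  Term 1 contributes -1 + 1 · 4 = 3
  Term 2 contributes -5 + 2 · 4 = 3
  Term 3 contributes 3 + 3 · 4 = 15
  Term 4 contributes -1 + 4 · 4 = 15
p(4) = ⊕ of these = min[2, 3, 3, 15, 15] = 2.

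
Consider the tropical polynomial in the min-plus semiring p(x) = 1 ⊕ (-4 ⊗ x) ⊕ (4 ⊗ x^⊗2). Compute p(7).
p(7) = 1

A tropical monomial a ⊗ x^⊗i evaluates to a + i · x. Evaluating each term at x = 7:
  Term 0 contributes 1 + 0 · 7 = 1
  Term 1 contributes -4 + 1 · 7 = 3
  Term 2 contributes 4 + 2 · 7 = 18
p(7) = ⊕ of these = min[1, 3, 18] = 1.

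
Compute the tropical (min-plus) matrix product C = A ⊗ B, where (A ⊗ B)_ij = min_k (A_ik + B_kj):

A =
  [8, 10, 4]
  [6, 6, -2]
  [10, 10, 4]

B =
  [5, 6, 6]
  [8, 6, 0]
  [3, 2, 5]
A ⊗ B =
  [7, 6, 9]
  [1, 0, 3]
  [7, 6, 9]

Apply the min-plus product entry-by-entry:
  C[0][0] = min over k of (A[0][0] + B[0][0] = 8 + 5 = 13, A[0][1] + B[1][0] = 10 + 8 = 18, A[0][2] + B[2][0] = 4 + 3 = 7) = 7 (attained at k = 2)
  C[0][1] = min over k of (A[0][0] + B[0][1] = 8 + 6 = 14, A[0][1] + B[1][1] = 10 + 6 = 16, A[0][2] + B[2][1] = 4 + 2 = 6) = 6 (attained at k = 2)
  C[0][2] = min over k of (A[0][0] + B[0][2] = 8 + 6 = 14, A[0][1] + B[1][2] = 10 + 0 = 10, A[0][2] + B[2][2] = 4 + 5 = 9) = 9 (attained at k = 2)
  C[1][0] = min over k of (A[1][0] + B[0][0] = 6 + 5 = 11, A[1][1] + B[1][0] = 6 + 8 = 14, A[1][2] + B[2][0] = -2 + 3 = 1) = 1 (attained at k = 2)
  C[1][1] = min over k of (A[1][0] + B[0][1] = 6 + 6 = 12, A[1][1] + B[1][1] = 6 + 6 = 12, A[1][2] + B[2][1] = -2 + 2 = 0) = 0 (attained at k = 2)
  C[1][2] = min over k of (A[1][0] + B[0][2] = 6 + 6 = 12, A[1][1] + B[1][2] = 6 + 0 = 6, A[1][2] + B[2][2] = -2 + 5 = 3) = 3 (attained at k = 2)
  C[2][0] = min over k of (A[2][0] + B[0][0] = 10 + 5 = 15, A[2][1] + B[1][0] = 10 + 8 = 18, A[2][2] + B[2][0] = 4 + 3 = 7) = 7 (attained at k = 2)
  C[2][1] = min over k of (A[2][0] + B[0][1] = 10 + 6 = 16, A[2][1] + B[1][1] = 10 + 6 = 16, A[2][2] + B[2][1] = 4 + 2 = 6) = 6 (attained at k = 2)
  C[2][2] = min over k of (A[2][0] + B[0][2] = 10 + 6 = 16, A[2][1] + B[1][2] = 10 + 0 = 10, A[2][2] + B[2][2] = 4 + 5 = 9) = 9 (attained at k = 2)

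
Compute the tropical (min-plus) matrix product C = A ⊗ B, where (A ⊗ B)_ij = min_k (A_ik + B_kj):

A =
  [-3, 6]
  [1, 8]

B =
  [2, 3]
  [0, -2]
A ⊗ B =
  [-1, 0]
  [3, 4]

Apply the min-plus product entry-by-entry:
  C[0][0] = min over k of (A[0][0] + B[0][0] = -3 + 2 = -1, A[0][1] + B[1][0] = 6 + 0 = 6) = -1 (attained at k = 0)
  C[0][1] = min over k of (A[0][0] + B[0][1] = -3 + 3 = 0, A[0][1] + B[1][1] = 6 + -2 = 4) = 0 (attained at k = 0)
  C[1][0] = min over k of (A[1][0] + B[0][0] = 1 + 2 = 3, A[1][1] + B[1][0] = 8 + 0 = 8) = 3 (attained at k = 0)
  C[1][1] = min over k of (A[1][0] + B[0][1] = 1 + 3 = 4, A[1][1] + B[1][1] = 8 + -2 = 6) = 4 (attained at k = 0)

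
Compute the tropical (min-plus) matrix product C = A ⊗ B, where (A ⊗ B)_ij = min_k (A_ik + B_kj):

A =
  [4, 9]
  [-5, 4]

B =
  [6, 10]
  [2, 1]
A ⊗ B =
  [10, 10]
  [1, 5]

Apply the min-plus product entry-by-entry:
  C[0][0] = min over k of (A[0][0] + B[0][0] = 4 + 6 = 10, A[0][1] + B[1][0] = 9 + 2 = 11) = 10 (attained at k = 0)
  C[0][1] = min over k of (A[0][0] + B[0][1] = 4 + 10 = 14, A[0][1] + B[1][1] = 9 + 1 = 10) = 10 (attained at k = 1)
  C[1][0] = min over k of (A[1][0] + B[0][0] = -5 + 6 = 1, A[1][1] + B[1][0] = 4 + 2 = 6) = 1 (attained at k = 0)
  C[1][1] = min over k of (A[1][0] + B[0][1] = -5 + 10 = 5, A[1][1] + B[1][1] = 4 + 1 = 5) = 5 (attained at k = 0)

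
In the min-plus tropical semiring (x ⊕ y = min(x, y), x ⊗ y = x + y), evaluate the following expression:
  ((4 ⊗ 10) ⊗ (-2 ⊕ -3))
((4 ⊗ 10) ⊗ (-2 ⊕ -3)) = 11

Expand innermost to outermost. Recall ⊕ takes the minimum of its arguments and ⊗ takes their sum. Working out the expression ((4 ⊗ 10) ⊗ (-2 ⊕ -3)) gives 11.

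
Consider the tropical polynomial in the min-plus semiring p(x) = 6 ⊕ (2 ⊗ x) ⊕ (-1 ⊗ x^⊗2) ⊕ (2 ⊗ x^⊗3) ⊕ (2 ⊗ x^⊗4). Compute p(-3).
p(-3) = -10

A tropical monomial a ⊗ x^⊗i evaluates to a + i · x. Evaluating each term at x = -3:
  Term 0 contributes 6 + 0 · -3 = 6
  Term 1 contributes 2 + 1 · -3 = -1
  Term 2 contributes -1 + 2 · -3 = -7
  Term 3 contributes 2 + 3 · -3 = -7
  Term 4 contributes 2 + 4 · -3 = -10
p(-3) = ⊕ of these = min[6, -1, -7, -7, -10] = -10.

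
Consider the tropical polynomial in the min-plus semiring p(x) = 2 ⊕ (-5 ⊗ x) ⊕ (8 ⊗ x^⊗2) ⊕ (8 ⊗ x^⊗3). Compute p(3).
p(3) = -2

A tropical monomial a ⊗ x^⊗i evaluates to a + i · x. Evaluating each term at x = 3:
  Term 0 contributes 2 + 0 · 3 = 2
  Term 1 contributes -5 + 1 · 3 = -2
  Term 2 contributes 8 + 2 · 3 = 14
  Term 3 contributes 8 + 3 · 3 = 17
p(3) = ⊕ of these = min[2, -2, 14, 17] = -2.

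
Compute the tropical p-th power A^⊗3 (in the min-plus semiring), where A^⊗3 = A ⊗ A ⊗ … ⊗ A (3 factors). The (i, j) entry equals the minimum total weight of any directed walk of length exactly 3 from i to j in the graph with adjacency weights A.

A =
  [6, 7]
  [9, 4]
A^⊗3 =
  [18, 15]
  [17, 12]

Each entry (A^⊗3)_ij equals the minimum over all length-3 walks i = v_0 → v_1 → … → v_3 = j of Σ_t A[v_t][v_{t+1}]. For example, for (i, j) = (0, 1) we minimise over 4 possible intermediate vertex sequences; the minimum is 15, attained along the walk 0 → 1 → 1 → 1.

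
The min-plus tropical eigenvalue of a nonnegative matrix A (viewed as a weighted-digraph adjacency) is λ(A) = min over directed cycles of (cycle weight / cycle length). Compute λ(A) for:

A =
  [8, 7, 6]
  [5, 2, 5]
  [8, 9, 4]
λ(A) = 2

Enumerate directed cycles and compute their means (weight / length). Sample:
  cycle 0 → 0: weight = 8, length = 1, mean = 8/1 ≈ 8.000
  cycle 1 → 1: weight = 2, length = 1, mean = 2/1 ≈ 2.000
  cycle 2 → 2: weight = 4, length = 1, mean = 4/1 ≈ 4.000
  cycle 0 → 1 → 0: weight = 12, length = 2, mean = 12/2 ≈ 6.000
  cycle 0 → 2 → 0: weight = 14, length = 2, mean = 14/2 ≈ 7.000
  cycle 1 → 0 → 1: weight = 12, length = 2, mean = 12/2 ≈ 6.000
Minimum mean = 2.000, attained e.g. along the cycle 1 → 1 with weight 2 and length 1. So λ(A) = 2/1 = 2.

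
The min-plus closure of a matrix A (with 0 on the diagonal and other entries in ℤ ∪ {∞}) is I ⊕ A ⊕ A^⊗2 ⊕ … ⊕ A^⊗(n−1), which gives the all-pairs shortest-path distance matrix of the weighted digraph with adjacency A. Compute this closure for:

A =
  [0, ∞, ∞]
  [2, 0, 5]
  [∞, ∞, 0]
Closure =
  [0, ∞, ∞]
  [2, 0, 5]
  [∞, ∞, 0]

This is the Floyd-Warshall all-pairs shortest-path computation. For each intermediate vertex k = 0, 1, …, 2, update dist[i][j] ← min(dist[i][j], dist[i][k] + dist[k][j]). The final matrix gives, for each (i, j), the minimum total weight of any directed path from i to j (possibly empty when i = j).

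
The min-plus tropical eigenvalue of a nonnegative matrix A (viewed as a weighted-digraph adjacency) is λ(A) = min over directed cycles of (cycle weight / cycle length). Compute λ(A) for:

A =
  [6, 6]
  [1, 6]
λ(A) = 7/2

Enumerate directed cycles and compute their means (weight / length). Sample:
  cycle 0 → 0: weight = 6, length = 1, mean = 6/1 ≈ 6.000
  cycle 1 → 1: weight = 6, length = 1, mean = 6/1 ≈ 6.000
  cycle 0 → 1 → 0: weight = 7, length = 2, mean = 7/2 ≈ 3.500
  cycle 1 → 0 → 1: weight = 7, length = 2, mean = 7/2 ≈ 3.500
Minimum mean = 3.500, attained e.g. along the cycle 0 → 1 → 0 with weight 7 and length 2. So λ(A) = 7/2 = 7/2.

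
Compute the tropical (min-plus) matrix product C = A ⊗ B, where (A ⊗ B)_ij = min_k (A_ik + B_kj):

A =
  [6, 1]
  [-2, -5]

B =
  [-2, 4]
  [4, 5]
A ⊗ B =
  [4, 6]
  [-4, 0]

Apply the min-plus product entry-by-entry:
  C[0][0] = min over k of (A[0][0] + B[0][0] = 6 + -2 = 4, A[0][1] + B[1][0] = 1 + 4 = 5) = 4 (attained at k = 0)
  C[0][1] = min over k of (A[0][0] + B[0][1] = 6 + 4 = 10, A[0][1] + B[1][1] = 1 + 5 = 6) = 6 (attained at k = 1)
  C[1][0] = min over k of (A[1][0] + B[0][0] = -2 + -2 = -4, A[1][1] + B[1][0] = -5 + 4 = -1) = -4 (attained at k = 0)
  C[1][1] = min over k of (A[1][0] + B[0][1] = -2 + 4 = 2, A[1][1] + B[1][1] = -5 + 5 = 0) = 0 (attained at k = 1)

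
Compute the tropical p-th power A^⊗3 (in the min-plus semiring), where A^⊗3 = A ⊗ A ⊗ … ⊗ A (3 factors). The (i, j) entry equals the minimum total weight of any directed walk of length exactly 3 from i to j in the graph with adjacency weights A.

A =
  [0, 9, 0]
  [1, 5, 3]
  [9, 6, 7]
A^⊗3 =
  [0, 6, 0]
  [1, 7, 1]
  [7, 15, 7]

Each entry (A^⊗3)_ij equals the minimum over all length-3 walks i = v_0 → v_1 → … → v_3 = j of Σ_t A[v_t][v_{t+1}]. For example, for (i, j) = (0, 2) we minimise over 9 possible intermediate vertex sequences; the minimum is 0, attained along the walk 0 → 0 → 0 → 2.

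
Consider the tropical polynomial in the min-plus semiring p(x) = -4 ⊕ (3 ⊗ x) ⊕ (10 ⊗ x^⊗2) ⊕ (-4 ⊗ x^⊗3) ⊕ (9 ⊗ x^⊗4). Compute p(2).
p(2) = -4

A tropical monomial a ⊗ x^⊗i evaluates to a + i · x. Evaluating each term at x = 2:
  Term 0 contributes -4 + 0 · 2 = -4
  Term 1 contributes 3 + 1 · 2 = 5
  Term 2 contributes 10 + 2 · 2 = 14
  Term 3 contributes -4 + 3 · 2 = 2
  Term 4 contributes 9 + 4 · 2 = 17
p(2) = ⊕ of these = min[-4, 5, 14, 2, 17] = -4.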